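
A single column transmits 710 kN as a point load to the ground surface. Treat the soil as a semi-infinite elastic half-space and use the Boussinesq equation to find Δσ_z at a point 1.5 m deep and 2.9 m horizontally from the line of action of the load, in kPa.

Δσ_z ≈ 3.08 kPa

Boussinesq vertical stress below a point load on an elastic half-space:
Δσ_z = 3P/(2πz²) · [1 + (r/z)²]^(−5/2)
r/z = 2.9/1.5 = 1.9333; [1+(r/z)²]^(−5/2) = 0.020467.
Δσ_z = 3×710/(2π×1.5²) × 0.020467 = 150.67 × 0.020467 = 3.084 kPa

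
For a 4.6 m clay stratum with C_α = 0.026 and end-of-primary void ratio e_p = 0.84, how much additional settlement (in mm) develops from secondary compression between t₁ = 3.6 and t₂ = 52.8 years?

S_s ≈ 75.8 mm

Secondary compression: S_s = C_α·H/(1+e_p)·log₁₀(t₂/t₁)
S_s = 0.026×4.6/(1+0.84)×log₁₀(52.8/3.6)
    = 0.065 × 1.166 = 0.07581 m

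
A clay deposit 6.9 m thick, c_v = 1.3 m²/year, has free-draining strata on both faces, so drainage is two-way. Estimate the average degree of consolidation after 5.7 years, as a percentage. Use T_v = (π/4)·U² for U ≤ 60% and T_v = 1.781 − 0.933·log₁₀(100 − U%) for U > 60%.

Drainage path length: H_d = H/2 = 3.45 m (double drainage).
T_v = c_v·t/H_d² = 1.3×5.7/3.45² = 0.62256.
T_v = 0.62256 corresponds to the U > 60% branch:
U = 1 − 10^((1.781 − T_v)/0.933)/100 = 0.8256

U ≈ 82.6 %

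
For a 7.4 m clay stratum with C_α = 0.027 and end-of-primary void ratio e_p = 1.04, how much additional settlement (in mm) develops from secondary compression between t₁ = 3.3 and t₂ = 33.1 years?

Secondary compression: S_s = C_α·H/(1+e_p)·log₁₀(t₂/t₁)
S_s = 0.027×7.4/(1+1.04)×log₁₀(33.1/3.3)
    = 0.09794 × 1.001 = 0.09807 m

S_s ≈ 98.1 mm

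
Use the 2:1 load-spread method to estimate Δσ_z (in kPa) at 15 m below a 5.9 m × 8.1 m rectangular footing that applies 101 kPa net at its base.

Δσ_z ≈ 10 kPa

By the 2:1 method the load spreads at 1 horizontal : 2 vertical, so at depth z the loaded area has grown by z in each plan dimension:
Δσ = qBL/((B+z)(L+z)) = 101×5.9×8.1/((5.9+15)(8.1+15)) = 9.9977 kPa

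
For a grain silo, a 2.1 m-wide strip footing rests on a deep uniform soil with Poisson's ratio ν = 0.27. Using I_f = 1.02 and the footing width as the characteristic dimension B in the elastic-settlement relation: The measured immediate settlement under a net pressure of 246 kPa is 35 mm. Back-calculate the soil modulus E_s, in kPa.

S_e = q·B·(1−ν²)/E_s · I_f  ⇒  E_s = q·B·(1−ν²)·I_f / S_e.
E_s = 246 × 2.1 × 0.9271 × 1.02 / 0.035 = 13960 kPa

E_s ≈ 14000 kPa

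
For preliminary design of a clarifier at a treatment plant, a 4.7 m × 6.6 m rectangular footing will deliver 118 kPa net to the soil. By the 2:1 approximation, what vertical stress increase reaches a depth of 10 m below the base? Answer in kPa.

By the 2:1 method the load spreads at 1 horizontal : 2 vertical, so at depth z the loaded area has grown by z in each plan dimension:
Δσ = qBL/((B+z)(L+z)) = 118×4.7×6.6/((4.7+10)(6.6+10)) = 15 kPa

Δσ_z ≈ 15 kPa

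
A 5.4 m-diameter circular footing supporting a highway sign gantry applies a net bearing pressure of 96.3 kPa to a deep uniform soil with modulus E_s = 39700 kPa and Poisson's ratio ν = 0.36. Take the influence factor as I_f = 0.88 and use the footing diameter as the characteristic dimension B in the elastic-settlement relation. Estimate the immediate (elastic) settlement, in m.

Immediate (elastic) settlement: S_e = q·B·(1−ν²)/E_s · I_f.
S_e = 96.3 × 5.4 × (1 − 0.36²) / 39700 × 0.88
    = 96.3 × 5.4 × 0.8704 / 39700 × 0.88
    = 0.01003 m

S_e ≈ 0.01 m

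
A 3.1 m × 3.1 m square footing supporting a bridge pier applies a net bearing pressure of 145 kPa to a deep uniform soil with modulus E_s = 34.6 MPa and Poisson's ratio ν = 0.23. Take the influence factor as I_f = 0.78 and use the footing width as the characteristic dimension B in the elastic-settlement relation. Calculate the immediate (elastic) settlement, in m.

Immediate (elastic) settlement: S_e = q·B·(1−ν²)/E_s · I_f.
E_s = 34.6 MPa = 34600 kPa.
S_e = 145 × 3.1 × (1 − 0.23²) / 34600 × 0.78
    = 145 × 3.1 × 0.9471 / 34600 × 0.78
    = 0.009597 m

S_e ≈ 0.0096 m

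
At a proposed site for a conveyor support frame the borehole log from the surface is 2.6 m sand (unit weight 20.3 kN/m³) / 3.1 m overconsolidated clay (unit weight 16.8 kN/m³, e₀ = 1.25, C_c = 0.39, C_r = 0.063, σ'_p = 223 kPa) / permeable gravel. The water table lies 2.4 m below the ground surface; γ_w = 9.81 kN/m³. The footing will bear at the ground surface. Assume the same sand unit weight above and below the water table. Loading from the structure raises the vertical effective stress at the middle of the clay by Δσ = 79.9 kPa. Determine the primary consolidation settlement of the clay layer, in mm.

Mid-depth of clay below the ground surface: z = 2.6 + 3.1/2 = 4.15 m.
Total vertical stress at mid-clay: σ_v = 20.3×2.6 + 16.8×1.55 = 78.82 kPa.
Pore pressure: u = 9.81×(4.15 − 2.4) = 17.168 kPa.
Initial effective stress: σ'_0 = σ_v − u = 78.82 − 17.168 = 61.652 kPa.
Final effective stress: σ'_f = 61.652 + 79.9 = 141.55 kPa.
σ'_f = 141.55 ≤ σ'_p = 223 kPa, so the clay remains overconsolidated and only the recompression index applies:
S_c = C_r·H/(1+e₀)·log₁₀(σ'_f/σ'_0) = 0.063×3.1/2.25×log₁₀(141.55/61.652)
    = 0.086801 × 0.36096 = 0.03133 m

S_c ≈ 31.3 mm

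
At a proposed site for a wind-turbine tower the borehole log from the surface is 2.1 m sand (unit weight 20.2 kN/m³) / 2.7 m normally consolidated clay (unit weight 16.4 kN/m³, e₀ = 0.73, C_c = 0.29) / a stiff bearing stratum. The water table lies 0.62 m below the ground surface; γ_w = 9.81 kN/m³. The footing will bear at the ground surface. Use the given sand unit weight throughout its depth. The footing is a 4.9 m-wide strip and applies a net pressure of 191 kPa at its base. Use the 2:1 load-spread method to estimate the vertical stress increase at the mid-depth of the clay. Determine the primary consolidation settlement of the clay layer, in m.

S_c ≈ 0.275 m

Mid-depth of clay below the ground surface: z = 2.1 + 2.7/2 = 3.45 m.
Total vertical stress at mid-clay: σ_v = 20.2×2.1 + 16.4×1.35 = 64.56 kPa.
Pore pressure: u = 9.81×(3.45 − 0.62) = 27.762 kPa.
Initial effective stress: σ'_0 = σ_v − u = 64.56 − 27.762 = 36.798 kPa.
Stress increase at mid-clay by the 2:1 spreading method:
Δσ = qB/(B+z) = 191×4.9/(4.9+3.45) = 112.08 kPa
Final effective stress: σ'_f = σ'_0 + Δσ = 36.798 + 112.08 = 148.88 kPa.
Normally consolidated clay, so the full stress increment lies on the virgin compression line:
S_c = C_c·H/(1+e₀)·log₁₀(σ'_f/σ'_0) = 0.29×2.7/(1+0.73)×log₁₀(148.88/36.798)
    = 0.4526 × 0.60701 = 0.2747 m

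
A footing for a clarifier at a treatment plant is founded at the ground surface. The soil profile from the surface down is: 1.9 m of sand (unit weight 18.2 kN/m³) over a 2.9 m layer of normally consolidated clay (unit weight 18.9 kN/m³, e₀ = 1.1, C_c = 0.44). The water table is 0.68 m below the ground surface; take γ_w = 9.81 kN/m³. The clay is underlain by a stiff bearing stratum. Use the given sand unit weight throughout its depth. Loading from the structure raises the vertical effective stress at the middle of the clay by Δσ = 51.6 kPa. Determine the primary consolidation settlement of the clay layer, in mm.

Mid-depth of clay below the ground surface: z = 1.9 + 2.9/2 = 3.35 m.
Total vertical stress at mid-clay: σ_v = 18.2×1.9 + 18.9×1.45 = 61.985 kPa.
Pore pressure: u = 9.81×(3.35 − 0.68) = 26.193 kPa.
Initial effective stress: σ'_0 = σ_v − u = 61.985 − 26.193 = 35.792 kPa.
Final effective stress: σ'_f = σ'_0 + Δσ = 35.792 + 51.6 = 87.392 kPa.
Normally consolidated clay, so the full stress increment lies on the virgin compression line:
S_c = C_c·H/(1+e₀)·log₁₀(σ'_f/σ'_0) = 0.44×2.9/(1+1.1)×log₁₀(87.392/35.792)
    = 0.60762 × 0.38769 = 0.2356 m

S_c ≈ 236 mm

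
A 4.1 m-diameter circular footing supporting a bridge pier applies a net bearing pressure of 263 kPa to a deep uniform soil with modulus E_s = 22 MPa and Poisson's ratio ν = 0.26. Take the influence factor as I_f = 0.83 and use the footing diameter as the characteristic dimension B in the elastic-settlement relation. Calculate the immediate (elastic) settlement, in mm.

Immediate (elastic) settlement: S_e = q·B·(1−ν²)/E_s · I_f.
E_s = 22 MPa = 22000 kPa.
S_e = 263 × 4.1 × (1 − 0.26²) / 22000 × 0.83
    = 263 × 4.1 × 0.9324 / 22000 × 0.83
    = 0.03793 m = 37.93 mm

S_e ≈ 37.9 mm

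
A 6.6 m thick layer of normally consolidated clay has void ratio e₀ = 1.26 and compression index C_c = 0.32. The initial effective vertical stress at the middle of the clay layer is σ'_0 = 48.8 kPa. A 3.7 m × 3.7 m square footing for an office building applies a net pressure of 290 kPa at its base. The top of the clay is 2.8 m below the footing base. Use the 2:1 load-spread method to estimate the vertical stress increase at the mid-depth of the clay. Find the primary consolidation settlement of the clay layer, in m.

S_c ≈ 0.249 m

Mid-depth of clay below the footing base: z = 2.8 + 6.6/2 = 6.1 m.
Stress increase at mid-clay by the 2:1 spreading method:
Δσ = qBL/((B+z)(L+z)) = 290×3.7×3.7/((3.7+6.1)(3.7+6.1)) = 41.338 kPa
Final effective stress: σ'_f = σ'_0 + Δσ = 48.8 + 41.338 = 90.138 kPa.
Normally consolidated clay, so the full stress increment lies on the virgin compression line:
S_c = C_c·H/(1+e₀)·log₁₀(σ'_f/σ'_0) = 0.32×6.6/(1+1.26)×log₁₀(90.138/48.8)
    = 0.93451 × 0.26649 = 0.249 m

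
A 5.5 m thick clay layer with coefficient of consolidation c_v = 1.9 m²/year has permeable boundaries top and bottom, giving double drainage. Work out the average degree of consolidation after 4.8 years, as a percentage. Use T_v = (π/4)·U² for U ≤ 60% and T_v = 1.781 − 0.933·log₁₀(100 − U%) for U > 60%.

U ≈ 95.9 %

Drainage path length: H_d = H/2 = 2.75 m (double drainage).
T_v = c_v·t/H_d² = 1.9×4.8/2.75² = 1.206.
T_v = 1.206 corresponds to the U > 60% branch:
U = 1 − 10^((1.781 − T_v)/0.933)/100 = 0.9587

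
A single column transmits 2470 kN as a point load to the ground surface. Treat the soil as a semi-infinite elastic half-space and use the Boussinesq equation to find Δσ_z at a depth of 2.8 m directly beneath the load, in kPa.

Boussinesq vertical stress below a point load on an elastic half-space:
Δσ_z = 3P/(2πz²) · [1 + (r/z)²]^(−5/2)
r/z = 0/2.8 = 0; [1+(r/z)²]^(−5/2) = 1.
Δσ_z = 3×2470/(2π×2.8²) × 1 = 150.43 × 1 = 150.4 kPa

Δσ_z ≈ 150 kPa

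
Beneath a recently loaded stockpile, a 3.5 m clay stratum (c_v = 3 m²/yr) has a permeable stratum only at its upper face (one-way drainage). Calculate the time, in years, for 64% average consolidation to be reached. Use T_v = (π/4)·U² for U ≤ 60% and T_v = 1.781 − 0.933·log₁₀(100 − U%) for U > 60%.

Drainage path length: H_d = H = 3.5 m (single drainage).
U > 60%: T_v = 1.781 − 0.933·log₁₀(100 − 64) = 0.32897.
t = T_v·H_d²/c_v = 0.32897×3.5²/3 = 1.343 years.

t ≈ 1.34 years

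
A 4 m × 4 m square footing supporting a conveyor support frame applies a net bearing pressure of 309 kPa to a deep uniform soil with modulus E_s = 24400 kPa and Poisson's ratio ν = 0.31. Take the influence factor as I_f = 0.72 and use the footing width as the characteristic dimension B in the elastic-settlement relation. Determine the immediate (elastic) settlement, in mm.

S_e ≈ 33 mm

Immediate (elastic) settlement: S_e = q·B·(1−ν²)/E_s · I_f.
S_e = 309 × 4 × (1 − 0.31²) / 24400 × 0.72
    = 309 × 4 × 0.9039 / 24400 × 0.72
    = 0.03297 m = 32.97 mm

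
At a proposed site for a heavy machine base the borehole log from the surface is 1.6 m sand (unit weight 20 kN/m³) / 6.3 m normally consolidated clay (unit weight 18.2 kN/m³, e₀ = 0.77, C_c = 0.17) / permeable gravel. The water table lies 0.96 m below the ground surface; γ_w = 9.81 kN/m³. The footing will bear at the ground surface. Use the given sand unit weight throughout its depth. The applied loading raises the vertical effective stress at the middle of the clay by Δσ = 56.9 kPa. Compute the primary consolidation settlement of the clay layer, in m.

Mid-depth of clay below the ground surface: z = 1.6 + 6.3/2 = 4.75 m.
Total vertical stress at mid-clay: σ_v = 20×1.6 + 18.2×3.15 = 89.33 kPa.
Pore pressure: u = 9.81×(4.75 − 0.96) = 37.18 kPa.
Initial effective stress: σ'_0 = σ_v − u = 89.33 − 37.18 = 52.15 kPa.
Final effective stress: σ'_f = σ'_0 + Δσ = 52.15 + 56.9 = 109.05 kPa.
Normally consolidated clay, so the full stress increment lies on the virgin compression line:
S_c = C_c·H/(1+e₀)·log₁₀(σ'_f/σ'_0) = 0.17×6.3/(1+0.77)×log₁₀(109.05/52.15)
    = 0.60508 × 0.32037 = 0.1938 m

S_c ≈ 0.194 m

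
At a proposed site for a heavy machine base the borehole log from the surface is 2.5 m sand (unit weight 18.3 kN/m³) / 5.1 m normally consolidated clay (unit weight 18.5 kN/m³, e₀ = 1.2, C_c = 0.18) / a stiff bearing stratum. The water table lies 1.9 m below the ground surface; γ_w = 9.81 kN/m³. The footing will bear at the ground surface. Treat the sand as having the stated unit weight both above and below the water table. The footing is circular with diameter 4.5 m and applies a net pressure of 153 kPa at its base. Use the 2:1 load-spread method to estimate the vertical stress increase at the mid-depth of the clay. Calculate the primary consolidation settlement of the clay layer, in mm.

Mid-depth of clay below the ground surface: z = 2.5 + 5.1/2 = 5.05 m.
Total vertical stress at mid-clay: σ_v = 18.3×2.5 + 18.5×2.55 = 92.925 kPa.
Pore pressure: u = 9.81×(5.05 − 1.9) = 30.902 kPa.
Initial effective stress: σ'_0 = σ_v − u = 92.925 − 30.902 = 62.023 kPa.
Stress increase at mid-clay by the 2:1 spreading method:
Δσ ≈ qD²/(D+z)² = 153×4.5²/(4.5+5.05)² = 33.971 kPa
Final effective stress: σ'_f = σ'_0 + Δσ = 62.023 + 33.971 = 95.994 kPa.
Normally consolidated clay, so the full stress increment lies on the virgin compression line:
S_c = C_c·H/(1+e₀)·log₁₀(σ'_f/σ'_0) = 0.18×5.1/(1+1.2)×log₁₀(95.994/62.023)
    = 0.41727 × 0.18969 = 0.07915 m

S_c ≈ 79.2 mm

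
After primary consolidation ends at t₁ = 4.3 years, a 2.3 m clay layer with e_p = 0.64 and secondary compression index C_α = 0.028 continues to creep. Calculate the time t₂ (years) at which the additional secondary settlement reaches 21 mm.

S_s = C_α·H/(1+e_p)·log₁₀(t₂/t₁) ⇒ log₁₀(t₂/t₁) = S_s·(1+e_p)/(C_α·H).
log₁₀(t₂/t₁) = 0.021 × (1+0.64) / (0.028×2.3) = 0.5348
t₂ = t₁ × 10^0.5348 = 4.3 × 3.426 = 14.73 years

t₂ ≈ 14.7 years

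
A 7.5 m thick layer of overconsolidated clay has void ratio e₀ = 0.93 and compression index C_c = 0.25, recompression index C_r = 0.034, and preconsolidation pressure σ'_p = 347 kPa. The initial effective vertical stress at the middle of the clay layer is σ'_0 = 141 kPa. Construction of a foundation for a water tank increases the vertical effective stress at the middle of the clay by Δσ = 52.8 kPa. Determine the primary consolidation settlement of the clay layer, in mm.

Final effective stress: σ'_f = 141 + 52.8 = 193.8 kPa.
σ'_f = 193.8 ≤ σ'_p = 347 kPa, so the clay remains overconsolidated and only the recompression index applies:
S_c = C_r·H/(1+e₀)·log₁₀(σ'_f/σ'_0) = 0.034×7.5/1.93×log₁₀(193.8/141)
    = 0.13212 × 0.13813 = 0.01825 m

S_c ≈ 18.3 mm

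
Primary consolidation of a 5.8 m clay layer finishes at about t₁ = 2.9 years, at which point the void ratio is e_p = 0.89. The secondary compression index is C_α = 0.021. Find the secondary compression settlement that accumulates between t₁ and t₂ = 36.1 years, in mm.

S_s ≈ 70.6 mm

Secondary compression: S_s = C_α·H/(1+e_p)·log₁₀(t₂/t₁)
S_s = 0.021×5.8/(1+0.89)×log₁₀(36.1/2.9)
    = 0.06444 × 1.095 = 0.07057 m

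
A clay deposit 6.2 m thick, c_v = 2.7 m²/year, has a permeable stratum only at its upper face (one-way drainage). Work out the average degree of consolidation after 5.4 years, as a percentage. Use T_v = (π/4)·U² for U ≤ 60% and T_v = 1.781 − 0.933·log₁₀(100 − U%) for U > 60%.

U ≈ 68.2 %

Drainage path length: H_d = H = 6.2 m (single drainage).
T_v = c_v·t/H_d² = 2.7×5.4/6.2² = 0.37929.
T_v = 0.37929 corresponds to the U > 60% branch:
U = 1 − 10^((1.781 − T_v)/0.933)/100 = 0.682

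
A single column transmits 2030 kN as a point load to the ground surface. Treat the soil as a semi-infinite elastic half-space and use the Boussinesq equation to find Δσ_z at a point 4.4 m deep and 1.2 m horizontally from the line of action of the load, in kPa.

Boussinesq vertical stress below a point load on an elastic half-space:
Δσ_z = 3P/(2πz²) · [1 + (r/z)²]^(−5/2)
r/z = 1.2/4.4 = 0.27273; [1+(r/z)²]^(−5/2) = 0.83581.
Δσ_z = 3×2030/(2π×4.4²) × 0.83581 = 50.065 × 0.83581 = 41.84 kPa

Δσ_z ≈ 41.8 kPa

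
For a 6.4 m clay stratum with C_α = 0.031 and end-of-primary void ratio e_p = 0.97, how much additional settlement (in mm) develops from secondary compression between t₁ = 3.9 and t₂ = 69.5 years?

Secondary compression: S_s = C_α·H/(1+e_p)·log₁₀(t₂/t₁)
S_s = 0.031×6.4/(1+0.97)×log₁₀(69.5/3.9)
    = 0.1007 × 1.251 = 0.126 m

S_s ≈ 126 mm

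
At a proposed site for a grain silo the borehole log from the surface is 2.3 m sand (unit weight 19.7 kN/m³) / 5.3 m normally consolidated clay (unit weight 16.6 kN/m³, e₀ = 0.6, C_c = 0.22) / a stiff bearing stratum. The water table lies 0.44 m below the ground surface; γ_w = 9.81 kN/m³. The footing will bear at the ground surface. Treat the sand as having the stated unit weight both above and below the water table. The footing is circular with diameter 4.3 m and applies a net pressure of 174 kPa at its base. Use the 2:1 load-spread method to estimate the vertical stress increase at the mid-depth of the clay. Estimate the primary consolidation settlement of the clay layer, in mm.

Mid-depth of clay below the ground surface: z = 2.3 + 5.3/2 = 4.95 m.
Total vertical stress at mid-clay: σ_v = 19.7×2.3 + 16.6×2.65 = 89.3 kPa.
Pore pressure: u = 9.81×(4.95 − 0.44) = 44.243 kPa.
Initial effective stress: σ'_0 = σ_v − u = 89.3 − 44.243 = 45.057 kPa.
Stress increase at mid-clay by the 2:1 spreading method:
Δσ ≈ qD²/(D+z)² = 174×4.3²/(4.3+4.95)² = 37.601 kPa
Final effective stress: σ'_f = σ'_0 + Δσ = 45.057 + 37.601 = 82.658 kPa.
Normally consolidated clay, so the full stress increment lies on the virgin compression line:
S_c = C_c·H/(1+e₀)·log₁₀(σ'_f/σ'_0) = 0.22×5.3/(1+0.6)×log₁₀(82.658/45.057)
    = 0.72875 × 0.26352 = 0.192 m

S_c ≈ 192 mm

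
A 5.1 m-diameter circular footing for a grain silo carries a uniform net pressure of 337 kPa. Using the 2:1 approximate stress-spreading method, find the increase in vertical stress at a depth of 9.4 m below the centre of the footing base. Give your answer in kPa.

Δσ_z ≈ 41.7 kPa

By the 2:1 method the load spreads at 1 horizontal : 2 vertical, so at depth z the loaded area has grown by z in each plan dimension:
Δσ ≈ qD²/(D+z)² = 337×5.1²/(5.1+9.4)² = 41.69 kPa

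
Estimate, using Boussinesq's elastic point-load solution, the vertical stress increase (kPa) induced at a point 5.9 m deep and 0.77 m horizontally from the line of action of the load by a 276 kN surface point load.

Boussinesq vertical stress below a point load on an elastic half-space:
Δσ_z = 3P/(2πz²) · [1 + (r/z)²]^(−5/2)
r/z = 0.77/5.9 = 0.13051; [1+(r/z)²]^(−5/2) = 0.95866.
Δσ_z = 3×276/(2π×5.9²) × 0.95866 = 3.7857 × 0.95866 = 3.629 kPa

Δσ_z ≈ 3.63 kPa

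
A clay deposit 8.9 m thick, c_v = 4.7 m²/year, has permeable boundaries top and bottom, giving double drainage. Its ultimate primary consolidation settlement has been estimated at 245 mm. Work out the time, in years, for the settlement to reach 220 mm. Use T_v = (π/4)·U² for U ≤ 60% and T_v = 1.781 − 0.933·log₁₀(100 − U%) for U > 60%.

Drainage path length: H_d = H/2 = 4.45 m (double drainage).
U = S(t)/S_ult = 220/245 = 0.898.
U > 60%: T_v = 1.781 − 0.933·log₁₀(100 − 89.796) = 0.83981.
t = T_v·H_d²/c_v = 0.83981×4.45²/4.7 = 3.538 years.

t ≈ 3.54 years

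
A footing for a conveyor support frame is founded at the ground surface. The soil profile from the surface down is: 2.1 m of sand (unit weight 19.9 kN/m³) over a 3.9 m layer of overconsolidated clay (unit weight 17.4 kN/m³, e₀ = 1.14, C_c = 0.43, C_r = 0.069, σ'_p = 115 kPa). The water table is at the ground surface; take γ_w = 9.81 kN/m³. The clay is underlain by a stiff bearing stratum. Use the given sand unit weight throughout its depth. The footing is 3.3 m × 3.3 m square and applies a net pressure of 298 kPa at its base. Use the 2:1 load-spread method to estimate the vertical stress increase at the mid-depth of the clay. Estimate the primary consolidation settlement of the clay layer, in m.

Mid-depth of clay below the ground surface: z = 2.1 + 3.9/2 = 4.05 m.
Total vertical stress at mid-clay: σ_v = 19.9×2.1 + 17.4×1.95 = 75.72 kPa.
Pore pressure: u = 9.81×(4.05 − 0) = 39.73 kPa.
Initial effective stress: σ'_0 = σ_v − u = 75.72 − 39.73 = 35.99 kPa.
Stress increase at mid-clay by the 2:1 spreading method:
Δσ = qBL/((B+z)(L+z)) = 298×3.3×3.3/((3.3+4.05)(3.3+4.05)) = 60.072 kPa
Final effective stress: σ'_f = 35.99 + 60.072 = 96.062 kPa.
σ'_f = 96.062 ≤ σ'_p = 115 kPa, so the clay remains overconsolidated and only the recompression index applies:
S_c = C_r·H/(1+e₀)·log₁₀(σ'_f/σ'_0) = 0.069×3.9/2.14×log₁₀(96.062/35.99)
    = 0.12575 × 0.42637 = 0.05361 m

S_c ≈ 0.0536 m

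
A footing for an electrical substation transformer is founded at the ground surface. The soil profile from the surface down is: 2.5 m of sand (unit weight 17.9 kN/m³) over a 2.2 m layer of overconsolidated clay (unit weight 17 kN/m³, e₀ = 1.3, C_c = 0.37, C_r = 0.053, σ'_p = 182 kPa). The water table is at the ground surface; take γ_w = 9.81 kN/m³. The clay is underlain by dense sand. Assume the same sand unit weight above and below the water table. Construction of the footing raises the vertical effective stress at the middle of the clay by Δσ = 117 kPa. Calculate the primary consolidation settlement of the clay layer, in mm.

S_c ≈ 36.1 mm

Mid-depth of clay below the ground surface: z = 2.5 + 2.2/2 = 3.6 m.
Total vertical stress at mid-clay: σ_v = 17.9×2.5 + 17×1.1 = 63.45 kPa.
Pore pressure: u = 9.81×(3.6 − 0) = 35.316 kPa.
Initial effective stress: σ'_0 = σ_v − u = 63.45 − 35.316 = 28.134 kPa.
Final effective stress: σ'_f = 28.134 + 117 = 145.13 kPa.
σ'_f = 145.13 ≤ σ'_p = 182 kPa, so the clay remains overconsolidated and only the recompression index applies:
S_c = C_r·H/(1+e₀)·log₁₀(σ'_f/σ'_0) = 0.053×2.2/2.3×log₁₀(145.13/28.134)
    = 0.050696 × 0.71253 = 0.03612 m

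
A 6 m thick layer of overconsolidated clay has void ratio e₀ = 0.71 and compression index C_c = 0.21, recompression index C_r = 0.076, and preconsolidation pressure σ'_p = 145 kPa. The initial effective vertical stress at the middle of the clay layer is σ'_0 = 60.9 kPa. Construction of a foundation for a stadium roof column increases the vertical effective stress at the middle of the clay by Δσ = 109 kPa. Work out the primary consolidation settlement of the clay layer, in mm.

S_c ≈ 151 mm

Final effective stress: σ'_f = 60.9 + 109 = 169.9 kPa.
σ'_f = 169.9 > σ'_p = 145 kPa, so the stress path crosses the preconsolidation pressure — recompression up to σ'_p, then virgin compression beyond:
S_c = H/(1+e₀)·[C_r·log₁₀(σ'_p/σ'_0) + C_c·log₁₀(σ'_f/σ'_p)]
    = 6/1.71 × [0.076×log₁₀(145/60.9) + 0.21×log₁₀(169.9/145)]
    = 3.5088 × [0.028633 + 0.014453] = 0.1512 m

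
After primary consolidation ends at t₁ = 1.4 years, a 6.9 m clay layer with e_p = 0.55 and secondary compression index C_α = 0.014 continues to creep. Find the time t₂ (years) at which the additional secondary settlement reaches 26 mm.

t₂ ≈ 3.66 years

S_s = C_α·H/(1+e_p)·log₁₀(t₂/t₁) ⇒ log₁₀(t₂/t₁) = S_s·(1+e_p)/(C_α·H).
log₁₀(t₂/t₁) = 0.026 × (1+0.55) / (0.014×6.9) = 0.4172
t₂ = t₁ × 10^0.4172 = 1.4 × 2.613 = 3.659 years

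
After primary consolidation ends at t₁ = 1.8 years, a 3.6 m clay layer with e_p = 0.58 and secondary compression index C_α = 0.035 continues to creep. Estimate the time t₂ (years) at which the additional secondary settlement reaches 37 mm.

S_s = C_α·H/(1+e_p)·log₁₀(t₂/t₁) ⇒ log₁₀(t₂/t₁) = S_s·(1+e_p)/(C_α·H).
log₁₀(t₂/t₁) = 0.037 × (1+0.58) / (0.035×3.6) = 0.464
t₂ = t₁ × 10^0.464 = 1.8 × 2.911 = 5.239 years

t₂ ≈ 5.24 years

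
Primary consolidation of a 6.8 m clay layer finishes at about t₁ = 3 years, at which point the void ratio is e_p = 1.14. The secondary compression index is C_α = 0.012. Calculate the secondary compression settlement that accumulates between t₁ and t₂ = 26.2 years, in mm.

Secondary compression: S_s = C_α·H/(1+e_p)·log₁₀(t₂/t₁)
S_s = 0.012×6.8/(1+1.14)×log₁₀(26.2/3)
    = 0.03813 × 0.9412 = 0.03589 m

S_s ≈ 35.9 mm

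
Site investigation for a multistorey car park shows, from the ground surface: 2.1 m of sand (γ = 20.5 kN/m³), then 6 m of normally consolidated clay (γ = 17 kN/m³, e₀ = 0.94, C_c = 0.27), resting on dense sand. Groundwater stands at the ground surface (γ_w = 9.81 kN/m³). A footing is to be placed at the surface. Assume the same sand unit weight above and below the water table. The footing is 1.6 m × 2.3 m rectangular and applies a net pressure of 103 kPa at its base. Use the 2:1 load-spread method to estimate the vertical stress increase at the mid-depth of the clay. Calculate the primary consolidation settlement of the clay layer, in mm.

Mid-depth of clay below the ground surface: z = 2.1 + 6/2 = 5.1 m.
Total vertical stress at mid-clay: σ_v = 20.5×2.1 + 17×3 = 94.05 kPa.
Pore pressure: u = 9.81×(5.1 − 0) = 50.031 kPa.
Initial effective stress: σ'_0 = σ_v − u = 94.05 − 50.031 = 44.019 kPa.
Stress increase at mid-clay by the 2:1 spreading method:
Δσ = qBL/((B+z)(L+z)) = 103×1.6×2.3/((1.6+5.1)(2.3+5.1)) = 7.645 kPa
Final effective stress: σ'_f = σ'_0 + Δσ = 44.019 + 7.645 = 51.664 kPa.
Normally consolidated clay, so the full stress increment lies on the virgin compression line:
S_c = C_c·H/(1+e₀)·log₁₀(σ'_f/σ'_0) = 0.27×6/(1+0.94)×log₁₀(51.664/44.019)
    = 0.83505 × 0.069548 = 0.05808 m

S_c ≈ 58.1 mm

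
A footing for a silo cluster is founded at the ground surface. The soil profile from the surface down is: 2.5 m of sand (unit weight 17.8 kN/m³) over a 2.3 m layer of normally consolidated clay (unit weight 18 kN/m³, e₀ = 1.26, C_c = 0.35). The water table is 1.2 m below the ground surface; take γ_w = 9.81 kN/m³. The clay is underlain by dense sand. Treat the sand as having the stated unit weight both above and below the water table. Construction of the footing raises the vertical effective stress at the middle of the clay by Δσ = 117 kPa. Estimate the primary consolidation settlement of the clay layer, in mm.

Mid-depth of clay below the ground surface: z = 2.5 + 2.3/2 = 3.65 m.
Total vertical stress at mid-clay: σ_v = 17.8×2.5 + 18×1.15 = 65.2 kPa.
Pore pressure: u = 9.81×(3.65 − 1.2) = 24.035 kPa.
Initial effective stress: σ'_0 = σ_v − u = 65.2 − 24.035 = 41.165 kPa.
Final effective stress: σ'_f = σ'_0 + Δσ = 41.165 + 117 = 158.16 kPa.
Normally consolidated clay, so the full stress increment lies on the virgin compression line:
S_c = C_c·H/(1+e₀)·log₁₀(σ'_f/σ'_0) = 0.35×2.3/(1+1.26)×log₁₀(158.16/41.165)
    = 0.35619 × 0.58457 = 0.2082 m

S_c ≈ 208 mm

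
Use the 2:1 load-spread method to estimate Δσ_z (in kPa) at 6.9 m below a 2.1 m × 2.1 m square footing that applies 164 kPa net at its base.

Δσ_z ≈ 8.93 kPa

By the 2:1 method the load spreads at 1 horizontal : 2 vertical, so at depth z the loaded area has grown by z in each plan dimension:
Δσ = qBL/((B+z)(L+z)) = 164×2.1×2.1/((2.1+6.9)(2.1+6.9)) = 8.9289 kPa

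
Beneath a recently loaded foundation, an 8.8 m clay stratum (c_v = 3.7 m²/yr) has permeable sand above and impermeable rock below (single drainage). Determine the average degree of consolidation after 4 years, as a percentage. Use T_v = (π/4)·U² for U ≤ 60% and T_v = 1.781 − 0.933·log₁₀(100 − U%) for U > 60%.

U ≈ 49.3 %

Drainage path length: H_d = H = 8.8 m (single drainage).
T_v = c_v·t/H_d² = 3.7×4/8.8² = 0.19112.
T_v = 0.19112 corresponds to the U ≤ 60% branch:
U = √(4T_v/π) = 0.4933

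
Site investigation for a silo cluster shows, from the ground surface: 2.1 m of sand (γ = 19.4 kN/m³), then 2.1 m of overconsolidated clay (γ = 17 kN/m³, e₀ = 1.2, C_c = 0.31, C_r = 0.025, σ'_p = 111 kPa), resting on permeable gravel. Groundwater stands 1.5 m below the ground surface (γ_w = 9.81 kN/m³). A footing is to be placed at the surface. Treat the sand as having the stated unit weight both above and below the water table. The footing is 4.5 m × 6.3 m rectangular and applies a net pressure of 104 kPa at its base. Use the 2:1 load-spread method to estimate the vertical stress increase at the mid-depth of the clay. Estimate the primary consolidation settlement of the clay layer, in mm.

S_c ≈ 6.98 mm

Mid-depth of clay below the ground surface: z = 2.1 + 2.1/2 = 3.15 m.
Total vertical stress at mid-clay: σ_v = 19.4×2.1 + 17×1.05 = 58.59 kPa.
Pore pressure: u = 9.81×(3.15 − 1.5) = 16.186 kPa.
Initial effective stress: σ'_0 = σ_v − u = 58.59 − 16.186 = 42.404 kPa.
Stress increase at mid-clay by the 2:1 spreading method:
Δσ = qBL/((B+z)(L+z)) = 104×4.5×6.3/((4.5+3.15)(6.3+3.15)) = 40.784 kPa
Final effective stress: σ'_f = 42.404 + 40.784 = 83.188 kPa.
σ'_f = 83.188 ≤ σ'_p = 111 kPa, so the clay remains overconsolidated and only the recompression index applies:
S_c = C_r·H/(1+e₀)·log₁₀(σ'_f/σ'_0) = 0.025×2.1/2.2×log₁₀(83.188/42.404)
    = 0.023864 × 0.29265 = 0.006984 m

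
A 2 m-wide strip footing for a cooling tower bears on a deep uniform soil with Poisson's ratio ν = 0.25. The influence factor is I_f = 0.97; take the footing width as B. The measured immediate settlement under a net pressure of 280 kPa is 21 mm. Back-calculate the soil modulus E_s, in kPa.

E_s ≈ 24200 kPa

S_e = q·B·(1−ν²)/E_s · I_f  ⇒  E_s = q·B·(1−ν²)·I_f / S_e.
E_s = 280 × 2 × 0.9375 × 0.97 / 0.021 = 24250 kPa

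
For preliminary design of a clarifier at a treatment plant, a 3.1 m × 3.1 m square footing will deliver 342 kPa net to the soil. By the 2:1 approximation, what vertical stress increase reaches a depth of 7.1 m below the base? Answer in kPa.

By the 2:1 method the load spreads at 1 horizontal : 2 vertical, so at depth z the loaded area has grown by z in each plan dimension:
Δσ = qBL/((B+z)(L+z)) = 342×3.1×3.1/((3.1+7.1)(3.1+7.1)) = 31.59 kPa

Δσ_z ≈ 31.6 kPa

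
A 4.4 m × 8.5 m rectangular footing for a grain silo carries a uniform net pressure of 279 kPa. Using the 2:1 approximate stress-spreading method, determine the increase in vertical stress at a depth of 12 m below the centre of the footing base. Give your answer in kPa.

Δσ_z ≈ 31 kPa

By the 2:1 method the load spreads at 1 horizontal : 2 vertical, so at depth z the loaded area has grown by z in each plan dimension:
Δσ = qBL/((B+z)(L+z)) = 279×4.4×8.5/((4.4+12)(8.5+12)) = 31.037 kPa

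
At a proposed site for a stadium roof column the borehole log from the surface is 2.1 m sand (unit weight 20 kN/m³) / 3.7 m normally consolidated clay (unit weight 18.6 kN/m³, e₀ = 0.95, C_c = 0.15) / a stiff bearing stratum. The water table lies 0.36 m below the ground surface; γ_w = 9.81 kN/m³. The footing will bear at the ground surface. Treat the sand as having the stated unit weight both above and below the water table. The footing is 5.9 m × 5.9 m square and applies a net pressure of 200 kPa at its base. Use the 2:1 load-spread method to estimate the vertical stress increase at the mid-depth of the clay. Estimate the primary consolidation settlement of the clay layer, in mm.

S_c ≈ 125 mm

Mid-depth of clay below the ground surface: z = 2.1 + 3.7/2 = 3.95 m.
Total vertical stress at mid-clay: σ_v = 20×2.1 + 18.6×1.85 = 76.41 kPa.
Pore pressure: u = 9.81×(3.95 − 0.36) = 35.218 kPa.
Initial effective stress: σ'_0 = σ_v − u = 76.41 − 35.218 = 41.192 kPa.
Stress increase at mid-clay by the 2:1 spreading method:
Δσ = qBL/((B+z)(L+z)) = 200×5.9×5.9/((5.9+3.95)(5.9+3.95)) = 71.757 kPa
Final effective stress: σ'_f = σ'_0 + Δσ = 41.192 + 71.757 = 112.95 kPa.
Normally consolidated clay, so the full stress increment lies on the virgin compression line:
S_c = C_c·H/(1+e₀)·log₁₀(σ'_f/σ'_0) = 0.15×3.7/(1+0.95)×log₁₀(112.95/41.192)
    = 0.28462 × 0.43807 = 0.1247 m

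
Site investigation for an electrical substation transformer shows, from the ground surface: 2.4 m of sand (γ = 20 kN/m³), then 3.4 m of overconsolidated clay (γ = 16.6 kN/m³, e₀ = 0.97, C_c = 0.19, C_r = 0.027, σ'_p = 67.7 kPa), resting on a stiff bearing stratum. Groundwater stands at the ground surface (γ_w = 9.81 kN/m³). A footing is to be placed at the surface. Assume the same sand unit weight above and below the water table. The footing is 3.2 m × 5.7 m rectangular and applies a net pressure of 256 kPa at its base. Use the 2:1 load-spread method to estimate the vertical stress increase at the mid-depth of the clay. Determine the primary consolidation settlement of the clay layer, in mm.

Mid-depth of clay below the ground surface: z = 2.4 + 3.4/2 = 4.1 m.
Total vertical stress at mid-clay: σ_v = 20×2.4 + 16.6×1.7 = 76.22 kPa.
Pore pressure: u = 9.81×(4.1 − 0) = 40.221 kPa.
Initial effective stress: σ'_0 = σ_v − u = 76.22 − 40.221 = 35.999 kPa.
Stress increase at mid-clay by the 2:1 spreading method:
Δσ = qBL/((B+z)(L+z)) = 256×3.2×5.7/((3.2+4.1)(5.7+4.1)) = 65.27 kPa
Final effective stress: σ'_f = 35.999 + 65.27 = 101.27 kPa.
σ'_f = 101.27 > σ'_p = 67.7 kPa, so the stress path crosses the preconsolidation pressure — recompression up to σ'_p, then virgin compression beyond:
S_c = H/(1+e₀)·[C_r·log₁₀(σ'_p/σ'_0) + C_c·log₁₀(σ'_f/σ'_p)]
    = 3.4/1.97 × [0.027×log₁₀(67.7/35.999) + 0.19×log₁₀(101.27/67.7)]
    = 1.7259 × [0.0074061 + 0.03323] = 0.07013 m

S_c ≈ 70.1 mm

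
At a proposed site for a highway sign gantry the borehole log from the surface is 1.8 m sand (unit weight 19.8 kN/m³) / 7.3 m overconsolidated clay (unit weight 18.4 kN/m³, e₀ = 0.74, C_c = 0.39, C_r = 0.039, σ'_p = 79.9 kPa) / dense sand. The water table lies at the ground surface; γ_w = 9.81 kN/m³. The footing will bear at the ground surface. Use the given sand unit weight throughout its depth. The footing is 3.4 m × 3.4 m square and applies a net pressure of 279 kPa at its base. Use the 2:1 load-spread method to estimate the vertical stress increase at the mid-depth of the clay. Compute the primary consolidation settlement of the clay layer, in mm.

Mid-depth of clay below the ground surface: z = 1.8 + 7.3/2 = 5.45 m.
Total vertical stress at mid-clay: σ_v = 19.8×1.8 + 18.4×3.65 = 102.8 kPa.
Pore pressure: u = 9.81×(5.45 − 0) = 53.465 kPa.
Initial effective stress: σ'_0 = σ_v − u = 102.8 − 53.465 = 49.335 kPa.
Stress increase at mid-clay by the 2:1 spreading method:
Δσ = qBL/((B+z)(L+z)) = 279×3.4×3.4/((3.4+5.45)(3.4+5.45)) = 41.179 kPa
Final effective stress: σ'_f = 49.335 + 41.179 = 90.514 kPa.
σ'_f = 90.514 > σ'_p = 79.9 kPa, so the stress path crosses the preconsolidation pressure — recompression up to σ'_p, then virgin compression beyond:
S_c = H/(1+e₀)·[C_r·log₁₀(σ'_p/σ'_0) + C_c·log₁₀(σ'_f/σ'_p)]
    = 7.3/1.74 × [0.039×log₁₀(79.9/49.335) + 0.39×log₁₀(90.514/79.9)]
    = 4.1954 × [0.0081663 + 0.021126] = 0.1229 m

S_c ≈ 123 mm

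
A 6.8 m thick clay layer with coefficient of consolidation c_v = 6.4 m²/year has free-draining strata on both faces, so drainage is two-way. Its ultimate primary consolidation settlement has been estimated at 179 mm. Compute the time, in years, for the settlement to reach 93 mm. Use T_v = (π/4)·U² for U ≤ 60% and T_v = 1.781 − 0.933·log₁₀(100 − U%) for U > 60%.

t ≈ 0.383 years

Drainage path length: H_d = H/2 = 3.4 m (double drainage).
U = S(t)/S_ult = 93/179 = 0.5196.
U ≤ 60%: T_v = (π/4)·U² = (π/4)×0.51955² = 0.21201.
t = T_v·H_d²/c_v = 0.21201×3.4²/6.4 = 0.3829 years.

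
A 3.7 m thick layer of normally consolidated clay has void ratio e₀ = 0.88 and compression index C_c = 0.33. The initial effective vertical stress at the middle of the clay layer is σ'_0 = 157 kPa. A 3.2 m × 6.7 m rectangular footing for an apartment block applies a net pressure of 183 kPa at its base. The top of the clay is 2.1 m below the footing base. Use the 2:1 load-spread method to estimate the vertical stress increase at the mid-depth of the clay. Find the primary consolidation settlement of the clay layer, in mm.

S_c ≈ 80.1 mm

Mid-depth of clay below the footing base: z = 2.1 + 3.7/2 = 3.95 m.
Stress increase at mid-clay by the 2:1 spreading method:
Δσ = qBL/((B+z)(L+z)) = 183×3.2×6.7/((3.2+3.95)(6.7+3.95)) = 51.525 kPa
Final effective stress: σ'_f = σ'_0 + Δσ = 157 + 51.525 = 208.53 kPa.
Normally consolidated clay, so the full stress increment lies on the virgin compression line:
S_c = C_c·H/(1+e₀)·log₁₀(σ'_f/σ'_0) = 0.33×3.7/(1+0.88)×log₁₀(208.53/157)
    = 0.64947 × 0.12327 = 0.08006 m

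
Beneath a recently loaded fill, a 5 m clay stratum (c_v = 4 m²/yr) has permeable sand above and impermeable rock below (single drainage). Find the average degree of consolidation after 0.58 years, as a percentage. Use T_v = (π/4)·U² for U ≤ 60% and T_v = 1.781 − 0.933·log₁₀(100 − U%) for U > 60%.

U ≈ 34.4 %

Drainage path length: H_d = H = 5 m (single drainage).
T_v = c_v·t/H_d² = 4×0.58/5² = 0.0928.
T_v = 0.0928 corresponds to the U ≤ 60% branch:
U = √(4T_v/π) = 0.3437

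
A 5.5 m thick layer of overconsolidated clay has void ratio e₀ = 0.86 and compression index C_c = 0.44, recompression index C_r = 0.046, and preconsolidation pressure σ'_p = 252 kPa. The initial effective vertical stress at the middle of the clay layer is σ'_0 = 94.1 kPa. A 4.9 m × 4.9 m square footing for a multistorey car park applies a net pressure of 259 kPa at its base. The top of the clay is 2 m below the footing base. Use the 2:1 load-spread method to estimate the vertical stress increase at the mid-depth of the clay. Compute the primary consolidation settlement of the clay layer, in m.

Mid-depth of clay below the footing base: z = 2 + 5.5/2 = 4.75 m.
Stress increase at mid-clay by the 2:1 spreading method:
Δσ = qBL/((B+z)(L+z)) = 259×4.9×4.9/((4.9+4.75)(4.9+4.75)) = 66.779 kPa
Final effective stress: σ'_f = 94.1 + 66.779 = 160.88 kPa.
σ'_f = 160.88 ≤ σ'_p = 252 kPa, so the clay remains overconsolidated and only the recompression index applies:
S_c = C_r·H/(1+e₀)·log₁₀(σ'_f/σ'_0) = 0.046×5.5/1.86×log₁₀(160.88/94.1)
    = 0.13602 × 0.23291 = 0.03168 m

S_c ≈ 0.0317 m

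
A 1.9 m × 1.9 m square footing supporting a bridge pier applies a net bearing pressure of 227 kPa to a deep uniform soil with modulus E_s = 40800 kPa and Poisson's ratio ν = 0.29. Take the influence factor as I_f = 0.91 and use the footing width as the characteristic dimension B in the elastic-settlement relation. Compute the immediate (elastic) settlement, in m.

S_e ≈ 0.00881 m

Immediate (elastic) settlement: S_e = q·B·(1−ν²)/E_s · I_f.
S_e = 227 × 1.9 × (1 − 0.29²) / 40800 × 0.91
    = 227 × 1.9 × 0.9159 / 40800 × 0.91
    = 0.008811 m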